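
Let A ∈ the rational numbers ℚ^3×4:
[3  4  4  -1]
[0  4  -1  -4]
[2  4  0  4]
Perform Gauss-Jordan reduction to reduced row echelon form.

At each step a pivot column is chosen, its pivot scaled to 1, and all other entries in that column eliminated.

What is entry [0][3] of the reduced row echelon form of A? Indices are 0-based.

M[0][3] = 37/7

step 1: normalize row 0 (÷3) = (1, 4/3, 4/3, -1/3)
  row 2: subtract 2×row0 = (0, 4/3, -8/3, 14/3)
step 2: normalize row 1 (÷4) = (0, 1, -1/4, -1)
  row 0: subtract 4/3×row1 = (1, 0, 5/3, 1)
  row 2: subtract 4/3×row1 = (0, 0, -7/3, 6)
step 3: normalize row 2 (÷-7/3) = (0, 0, 1, -18/7)
  row 0: subtract 5/3×row2 = (1, 0, 0, 37/7)
  row 1: subtract -1/4×row2 = (0, 1, 0, -23/14)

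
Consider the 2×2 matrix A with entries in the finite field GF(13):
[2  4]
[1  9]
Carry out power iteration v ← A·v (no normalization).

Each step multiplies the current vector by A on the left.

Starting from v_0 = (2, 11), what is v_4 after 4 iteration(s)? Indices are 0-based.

v_4 = (10, 5)

v_0 = (2, 11).
v_1 = A·v_0 = (9, 10).
v_2 = A·v_1 = (6, 8).
v_3 = A·v_2 = (5, 0).
v_4 = A·v_3 = (10, 5).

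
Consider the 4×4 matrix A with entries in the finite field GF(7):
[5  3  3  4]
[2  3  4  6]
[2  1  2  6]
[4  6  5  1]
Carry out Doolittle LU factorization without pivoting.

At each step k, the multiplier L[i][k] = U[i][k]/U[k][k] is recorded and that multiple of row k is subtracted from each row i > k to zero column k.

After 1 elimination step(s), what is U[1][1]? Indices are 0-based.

k=0: U[0][0]=5
  eliminate (1,0): mult=6, new row 1: (0, 6, 0, 3); set L[1][0]=6
  eliminate (2,0): mult=6, new row 2: (0, 4, 5, 3); set L[2][0]=6
  eliminate (3,0): mult=5, new row 3: (0, 5, 4, 2); set L[3][0]=5

U[1][1] = 6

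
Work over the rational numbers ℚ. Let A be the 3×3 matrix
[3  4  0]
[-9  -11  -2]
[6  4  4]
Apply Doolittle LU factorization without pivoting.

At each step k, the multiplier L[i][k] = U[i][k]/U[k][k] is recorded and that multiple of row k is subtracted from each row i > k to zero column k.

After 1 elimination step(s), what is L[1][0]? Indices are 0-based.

L[1][0] = -3

k=0: U[0][0]=3
  eliminate (1,0): mult=-3, new row 1: (0, 1, -2); set L[1][0]=-3
  eliminate (2,0): mult=2, new row 2: (0, -4, 4); set L[2][0]=2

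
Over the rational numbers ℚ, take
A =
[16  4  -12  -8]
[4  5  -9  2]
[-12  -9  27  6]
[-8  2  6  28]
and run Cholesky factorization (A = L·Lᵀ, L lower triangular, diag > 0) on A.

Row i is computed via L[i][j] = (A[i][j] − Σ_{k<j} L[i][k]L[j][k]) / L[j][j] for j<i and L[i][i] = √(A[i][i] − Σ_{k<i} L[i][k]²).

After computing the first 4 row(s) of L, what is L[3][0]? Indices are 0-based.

L[3][0] = -2

Step 1: L[0][0] = √(16) = 4.
  L[1][0] = (4) / L[0][0] = 1.
Step 2: L[1][1] = √(4) = 2.
  L[2][0] = (-12) / L[0][0] = -3.
  L[2][1] = (-6) / L[1][1] = -3.
Step 3: L[2][2] = √(9) = 3.
  L[3][0] = (-8) / L[0][0] = -2.
  L[3][1] = (4) / L[1][1] = 2.
  L[3][2] = (6) / L[2][2] = 2.
Step 4: L[3][3] = √(16) = 4.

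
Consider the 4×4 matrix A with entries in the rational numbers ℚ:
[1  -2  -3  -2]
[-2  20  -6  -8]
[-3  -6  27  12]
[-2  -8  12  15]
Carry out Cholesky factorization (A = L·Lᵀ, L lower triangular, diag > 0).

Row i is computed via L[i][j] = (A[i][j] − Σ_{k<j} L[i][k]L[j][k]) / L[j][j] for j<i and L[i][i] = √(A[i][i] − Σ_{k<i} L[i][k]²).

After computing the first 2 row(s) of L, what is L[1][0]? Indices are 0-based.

Step 1: L[0][0] = √(1) = 1.
  L[1][0] = (-2) / L[0][0] = -2.
Step 2: L[1][1] = √(16) = 4.

L[1][0] = -2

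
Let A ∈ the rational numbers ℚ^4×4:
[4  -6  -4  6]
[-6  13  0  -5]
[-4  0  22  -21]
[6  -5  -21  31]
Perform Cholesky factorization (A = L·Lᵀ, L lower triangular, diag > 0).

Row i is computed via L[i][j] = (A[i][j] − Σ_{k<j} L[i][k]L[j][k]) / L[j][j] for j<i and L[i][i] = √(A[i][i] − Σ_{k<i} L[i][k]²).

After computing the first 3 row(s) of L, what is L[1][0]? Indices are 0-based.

L[1][0] = -3

Step 1: L[0][0] = √(4) = 2.
  L[1][0] = (-6) / L[0][0] = -3.
Step 2: L[1][1] = √(4) = 2.
  L[2][0] = (-4) / L[0][0] = -2.
  L[2][1] = (-6) / L[1][1] = -3.
Step 3: L[2][2] = √(9) = 3.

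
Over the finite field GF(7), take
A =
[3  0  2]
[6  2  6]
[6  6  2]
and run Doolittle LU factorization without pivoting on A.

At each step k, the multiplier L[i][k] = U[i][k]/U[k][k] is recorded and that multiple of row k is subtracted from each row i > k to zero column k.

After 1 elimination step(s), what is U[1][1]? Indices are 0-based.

[col 0] pivot 3
  R1 -= 2*R0 → (0, 2, 2)  (L[1][0] := 2)
  R2 -= 2*R0 → (0, 6, 5)  (L[2][0] := 2)

U[1][1] = 2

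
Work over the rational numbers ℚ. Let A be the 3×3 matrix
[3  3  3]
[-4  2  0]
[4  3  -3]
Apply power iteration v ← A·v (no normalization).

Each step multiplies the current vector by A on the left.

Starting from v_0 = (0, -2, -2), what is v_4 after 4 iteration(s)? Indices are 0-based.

v_0 = (0, -2, -2).
v_1 = A·v_0 = (-12, -4, 0).
v_2 = A·v_1 = (-48, 40, -60).
v_3 = A·v_2 = (-204, 272, 108).
v_4 = A·v_3 = (528, 1360, -324).

v_4 = (528, 1360, -324)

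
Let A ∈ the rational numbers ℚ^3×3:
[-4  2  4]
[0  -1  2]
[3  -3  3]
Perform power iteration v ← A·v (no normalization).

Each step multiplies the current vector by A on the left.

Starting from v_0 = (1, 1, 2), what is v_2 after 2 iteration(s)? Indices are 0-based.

v_0 = (1, 1, 2).
v_1 = A·v_0 = (6, 3, 6).
v_2 = A·v_1 = (6, 9, 27).

v_2 = (6, 9, 27)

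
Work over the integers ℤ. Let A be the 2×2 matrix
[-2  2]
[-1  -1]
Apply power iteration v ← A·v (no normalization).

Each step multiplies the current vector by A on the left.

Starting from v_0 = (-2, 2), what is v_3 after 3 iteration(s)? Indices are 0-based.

v_3 = (16, 24)

v_0 = (-2, 2).
v_1 = A·v_0 = (8, 0).
v_2 = A·v_1 = (-16, -8).
v_3 = A·v_2 = (16, 24).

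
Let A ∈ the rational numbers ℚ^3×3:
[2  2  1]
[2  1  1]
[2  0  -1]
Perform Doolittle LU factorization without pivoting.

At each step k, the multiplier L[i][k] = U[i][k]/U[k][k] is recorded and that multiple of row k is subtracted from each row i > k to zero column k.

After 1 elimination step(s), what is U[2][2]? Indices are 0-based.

k=0: U[0][0]=2
  eliminate (1,0): mult=1, new row 1: (0, -1, 0); set L[1][0]=1
  eliminate (2,0): mult=1, new row 2: (0, -2, -2); set L[2][0]=1

U[2][2] = -2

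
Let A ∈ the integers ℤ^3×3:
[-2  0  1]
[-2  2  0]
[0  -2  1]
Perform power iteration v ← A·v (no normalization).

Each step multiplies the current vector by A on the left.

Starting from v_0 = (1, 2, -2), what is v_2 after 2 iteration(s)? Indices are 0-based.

v_0 = (1, 2, -2).
v_1 = A·v_0 = (-4, 2, -6).
v_2 = A·v_1 = (2, 12, -10).

v_2 = (2, 12, -10)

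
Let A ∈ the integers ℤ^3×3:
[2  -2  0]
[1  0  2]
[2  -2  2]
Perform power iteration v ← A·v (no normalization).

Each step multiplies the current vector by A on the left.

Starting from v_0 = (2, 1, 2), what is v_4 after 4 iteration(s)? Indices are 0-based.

v_4 = (-88, -116, -160)

v_0 = (2, 1, 2).
v_1 = A·v_0 = (2, 6, 6).
v_2 = A·v_1 = (-8, 14, 4).
v_3 = A·v_2 = (-44, 0, -36).
v_4 = A·v_3 = (-88, -116, -160).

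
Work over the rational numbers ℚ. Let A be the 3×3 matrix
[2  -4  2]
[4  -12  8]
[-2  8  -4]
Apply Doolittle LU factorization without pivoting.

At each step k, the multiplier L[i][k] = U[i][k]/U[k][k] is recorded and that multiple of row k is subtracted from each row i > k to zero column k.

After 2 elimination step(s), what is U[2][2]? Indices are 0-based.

[col 0] pivot 2
  R1 -= 2*R0 → (0, -4, 4)  (L[1][0] := 2)
  R2 -= -1*R0 → (0, 4, -2)  (L[2][0] := -1)
[col 1] pivot -4
  R2 -= -1*R1 → (0, 0, 2)  (L[2][1] := -1)

U[2][2] = 2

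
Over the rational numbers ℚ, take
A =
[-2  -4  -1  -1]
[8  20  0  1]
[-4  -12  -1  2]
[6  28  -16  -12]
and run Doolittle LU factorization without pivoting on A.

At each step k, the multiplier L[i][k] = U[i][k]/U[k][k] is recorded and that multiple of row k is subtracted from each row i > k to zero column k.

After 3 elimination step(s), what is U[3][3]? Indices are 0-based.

U[3][3] = -4

[col 0] pivot -2
  R1 -= -4*R0 → (0, 4, -4, -3)  (L[1][0] := -4)
  R2 -= 2*R0 → (0, -4, 1, 4)  (L[2][0] := 2)
  R3 -= -3*R0 → (0, 16, -19, -15)  (L[3][0] := -3)
[col 1] pivot 4
  R2 -= -1*R1 → (0, 0, -3, 1)  (L[2][1] := -1)
  R3 -= 4*R1 → (0, 0, -3, -3)  (L[3][1] := 4)
[col 2] pivot -3
  R3 -= 1*R2 → (0, 0, 0, -4)  (L[3][2] := 1)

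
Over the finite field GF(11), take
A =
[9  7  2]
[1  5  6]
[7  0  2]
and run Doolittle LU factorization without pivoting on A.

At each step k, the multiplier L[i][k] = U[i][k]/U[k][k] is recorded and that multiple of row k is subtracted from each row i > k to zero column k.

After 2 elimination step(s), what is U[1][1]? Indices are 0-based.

U[1][1] = 3

[col 0] pivot 9
  R1 -= 5*R0 → (0, 3, 7)  (L[1][0] := 5)
  R2 -= 2*R0 → (0, 8, 9)  (L[2][0] := 2)
[col 1] pivot 3
  R2 -= 10*R1 → (0, 0, 5)  (L[2][1] := 10)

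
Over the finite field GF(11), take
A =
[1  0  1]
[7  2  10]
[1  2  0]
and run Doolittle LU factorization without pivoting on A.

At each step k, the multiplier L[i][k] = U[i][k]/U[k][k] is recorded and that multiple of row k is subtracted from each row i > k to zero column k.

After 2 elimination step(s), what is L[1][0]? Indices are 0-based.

[col 0] pivot 1
  R1 -= 7*R0 → (0, 2, 3)  (L[1][0] := 7)
  R2 -= 1*R0 → (0, 2, 10)  (L[2][0] := 1)
[col 1] pivot 2
  R2 -= 1*R1 → (0, 0, 7)  (L[2][1] := 1)

L[1][0] = 7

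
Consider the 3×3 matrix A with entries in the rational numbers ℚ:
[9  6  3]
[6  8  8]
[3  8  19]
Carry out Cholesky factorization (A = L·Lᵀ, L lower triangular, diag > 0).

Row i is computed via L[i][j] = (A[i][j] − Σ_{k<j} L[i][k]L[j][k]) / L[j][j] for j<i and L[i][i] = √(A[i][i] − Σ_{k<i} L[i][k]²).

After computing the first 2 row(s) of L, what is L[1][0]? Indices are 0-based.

L[1][0] = 2

Step 1: L[0][0] = √(9) = 3.
  L[1][0] = (6) / L[0][0] = 2.
Step 2: L[1][1] = √(4) = 2.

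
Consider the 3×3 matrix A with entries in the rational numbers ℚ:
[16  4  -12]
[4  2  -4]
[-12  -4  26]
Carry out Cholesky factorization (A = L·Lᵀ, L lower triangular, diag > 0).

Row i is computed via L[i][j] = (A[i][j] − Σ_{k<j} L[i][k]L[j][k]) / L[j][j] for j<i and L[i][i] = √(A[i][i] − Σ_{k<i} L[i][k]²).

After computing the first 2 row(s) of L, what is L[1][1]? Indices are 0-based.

L[1][1] = 1

Step 1: L[0][0] = √(16) = 4.
  L[1][0] = (4) / L[0][0] = 1.
Step 2: L[1][1] = √(1) = 1.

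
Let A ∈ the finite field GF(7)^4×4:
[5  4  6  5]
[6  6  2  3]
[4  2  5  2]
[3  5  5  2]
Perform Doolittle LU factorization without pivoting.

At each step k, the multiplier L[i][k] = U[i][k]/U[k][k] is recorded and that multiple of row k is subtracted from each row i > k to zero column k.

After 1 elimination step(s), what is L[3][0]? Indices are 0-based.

k=0: U[0][0]=5
  eliminate (1,0): mult=4, new row 1: (0, 4, 6, 4); set L[1][0]=4
  eliminate (2,0): mult=5, new row 2: (0, 3, 3, 5); set L[2][0]=5
  eliminate (3,0): mult=2, new row 3: (0, 4, 0, 6); set L[3][0]=2

L[3][0] = 2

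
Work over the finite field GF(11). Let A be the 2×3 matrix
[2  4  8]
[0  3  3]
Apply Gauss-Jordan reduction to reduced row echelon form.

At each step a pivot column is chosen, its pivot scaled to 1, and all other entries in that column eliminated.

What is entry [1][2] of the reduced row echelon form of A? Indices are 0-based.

[1] R0 /= 2  ⇒  (1, 2, 4)
[2] R1 /= 3  ⇒  (0, 1, 1)
     R0 -= 2·R1  ⇒  (1, 0, 2)

M[1][2] = 1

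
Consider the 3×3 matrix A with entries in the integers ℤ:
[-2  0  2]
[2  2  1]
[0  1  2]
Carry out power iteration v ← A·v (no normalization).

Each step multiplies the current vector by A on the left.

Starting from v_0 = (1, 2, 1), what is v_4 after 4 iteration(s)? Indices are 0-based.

v_0 = (1, 2, 1).
v_1 = A·v_0 = (0, 7, 4).
v_2 = A·v_1 = (8, 18, 15).
v_3 = A·v_2 = (14, 67, 48).
v_4 = A·v_3 = (68, 210, 163).

v_4 = (68, 210, 163)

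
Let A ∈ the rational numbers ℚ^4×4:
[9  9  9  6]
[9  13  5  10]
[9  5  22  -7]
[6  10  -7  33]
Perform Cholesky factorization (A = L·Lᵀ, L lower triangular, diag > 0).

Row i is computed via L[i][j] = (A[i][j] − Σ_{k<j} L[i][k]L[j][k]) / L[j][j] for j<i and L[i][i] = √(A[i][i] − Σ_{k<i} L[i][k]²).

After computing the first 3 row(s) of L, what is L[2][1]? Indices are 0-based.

L[2][1] = -2

Step 1: L[0][0] = √(9) = 3.
  L[1][0] = (9) / L[0][0] = 3.
Step 2: L[1][1] = √(4) = 2.
  L[2][0] = (9) / L[0][0] = 3.
  L[2][1] = (-4) / L[1][1] = -2.
Step 3: L[2][2] = √(9) = 3.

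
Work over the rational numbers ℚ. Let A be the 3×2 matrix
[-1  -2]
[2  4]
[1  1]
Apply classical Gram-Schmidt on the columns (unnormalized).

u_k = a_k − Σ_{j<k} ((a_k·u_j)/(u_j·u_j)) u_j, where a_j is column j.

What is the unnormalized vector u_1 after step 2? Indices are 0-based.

u_1 = (-1/6, 1/3, -5/6)

Step 1: u_0 = a_0 = (-1, 2, 1).
Step 2: u_1 = a_1 − (11/6)·u_0 = (-1/6, 1/3, -5/6).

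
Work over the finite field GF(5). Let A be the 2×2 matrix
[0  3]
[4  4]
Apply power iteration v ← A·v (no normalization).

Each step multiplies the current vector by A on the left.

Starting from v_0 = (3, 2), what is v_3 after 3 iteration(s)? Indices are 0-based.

v_0 = (3, 2).
v_1 = A·v_0 = (1, 0).
v_2 = A·v_1 = (0, 4).
v_3 = A·v_2 = (2, 1).

v_3 = (2, 1)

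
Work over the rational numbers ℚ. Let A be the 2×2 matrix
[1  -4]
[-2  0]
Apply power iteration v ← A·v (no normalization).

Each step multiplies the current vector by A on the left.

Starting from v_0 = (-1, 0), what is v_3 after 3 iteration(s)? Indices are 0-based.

v_0 = (-1, 0).
v_1 = A·v_0 = (-1, 2).
v_2 = A·v_1 = (-9, 2).
v_3 = A·v_2 = (-17, 18).

v_3 = (-17, 18)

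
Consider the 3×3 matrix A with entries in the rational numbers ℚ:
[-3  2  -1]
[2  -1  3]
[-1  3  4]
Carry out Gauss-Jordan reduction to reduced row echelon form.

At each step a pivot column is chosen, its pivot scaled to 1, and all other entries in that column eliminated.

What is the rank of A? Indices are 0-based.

rank = 3

step 1: normalize row 0 (÷-3) = (1, -2/3, 1/3)
  row 1: subtract 2×row0 = (0, 1/3, 7/3)
  row 2: subtract -1×row0 = (0, 7/3, 13/3)
step 2: normalize row 1 (÷1/3) = (0, 1, 7)
  row 0: subtract -2/3×row1 = (1, 0, 5)
  row 2: subtract 7/3×row1 = (0, 0, -12)
step 3: normalize row 2 (÷-12) = (0, 0, 1)
  row 0: subtract 5×row2 = (1, 0, 0)
  row 1: subtract 7×row2 = (0, 1, 0)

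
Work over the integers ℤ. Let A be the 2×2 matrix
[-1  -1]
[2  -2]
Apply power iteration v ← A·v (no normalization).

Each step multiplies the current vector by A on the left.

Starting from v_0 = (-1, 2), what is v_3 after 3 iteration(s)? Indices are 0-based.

v_0 = (-1, 2).
v_1 = A·v_0 = (-1, -6).
v_2 = A·v_1 = (7, 10).
v_3 = A·v_2 = (-17, -6).

v_3 = (-17, -6)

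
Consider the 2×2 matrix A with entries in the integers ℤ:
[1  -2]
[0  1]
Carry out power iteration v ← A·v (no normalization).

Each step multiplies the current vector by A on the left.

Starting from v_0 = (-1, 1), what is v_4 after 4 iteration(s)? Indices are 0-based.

v_0 = (-1, 1).
v_1 = A·v_0 = (-3, 1).
v_2 = A·v_1 = (-5, 1).
v_3 = A·v_2 = (-7, 1).
v_4 = A·v_3 = (-9, 1).

v_4 = (-9, 1)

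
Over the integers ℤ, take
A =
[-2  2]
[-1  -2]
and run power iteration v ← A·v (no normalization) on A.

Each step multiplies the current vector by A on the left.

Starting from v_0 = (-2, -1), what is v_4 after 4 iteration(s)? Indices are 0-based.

v_4 = (88, -4)

v_0 = (-2, -1).
v_1 = A·v_0 = (2, 4).
v_2 = A·v_1 = (4, -10).
v_3 = A·v_2 = (-28, 16).
v_4 = A·v_3 = (88, -4).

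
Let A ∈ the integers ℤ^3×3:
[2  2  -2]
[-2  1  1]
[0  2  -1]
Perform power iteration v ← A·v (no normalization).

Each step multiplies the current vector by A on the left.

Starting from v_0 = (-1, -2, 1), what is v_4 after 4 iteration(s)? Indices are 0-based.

v_0 = (-1, -2, 1).
v_1 = A·v_0 = (-8, 1, -5).
v_2 = A·v_1 = (-4, 12, 7).
v_3 = A·v_2 = (2, 27, 17).
v_4 = A·v_3 = (24, 40, 37).

v_4 = (24, 40, 37)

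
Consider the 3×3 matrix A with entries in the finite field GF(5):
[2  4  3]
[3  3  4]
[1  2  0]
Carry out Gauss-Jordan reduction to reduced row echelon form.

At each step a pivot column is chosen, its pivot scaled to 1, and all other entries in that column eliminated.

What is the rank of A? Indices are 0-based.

rank = 3

pivot(0,0)=2: scale R0 → (1, 2, 4)
  clear (1,0): R1 −= (3)R0 → (0, 2, 2)
  clear (2,0): R2 −= (1)R0 → (0, 0, 1)
pivot(1,1)=2: scale R1 → (0, 1, 1)
  clear (0,1): R0 −= (2)R1 → (1, 0, 2)
pivot(2,2)=1: scale R2 → (0, 0, 1)
  clear (0,2): R0 −= (2)R2 → (1, 0, 0)
  clear (1,2): R1 −= (1)R2 → (0, 1, 0)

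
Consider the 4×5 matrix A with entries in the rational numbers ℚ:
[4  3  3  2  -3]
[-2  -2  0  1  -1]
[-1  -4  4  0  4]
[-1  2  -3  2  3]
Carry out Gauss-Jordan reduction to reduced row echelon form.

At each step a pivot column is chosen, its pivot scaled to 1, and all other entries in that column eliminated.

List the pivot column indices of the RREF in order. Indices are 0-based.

pivot columns: 0, 1, 2, 3

[1] R0 /= 4  ⇒  (1, 3/4, 3/4, 1/2, -3/4)
     R1 -= -2·R0  ⇒  (0, -1/2, 3/2, 2, -5/2)
     R2 -= -1·R0  ⇒  (0, -13/4, 19/4, 1/2, 13/4)
     R3 -= -1·R0  ⇒  (0, 11/4, -9/4, 5/2, 9/4)
[2] R1 /= -1/2  ⇒  (0, 1, -3, -4, 5)
     R0 -= 3/4·R1  ⇒  (1, 0, 3, 7/2, -9/2)
     R2 -= -13/4·R1  ⇒  (0, 0, -5, -25/2, 39/2)
     R3 -= 11/4·R1  ⇒  (0, 0, 6, 27/2, -23/2)
[3] R2 /= -5  ⇒  (0, 0, 1, 5/2, -39/10)
     R0 -= 3·R2  ⇒  (1, 0, 0, -4, 36/5)
     R1 -= -3·R2  ⇒  (0, 1, 0, 7/2, -67/10)
     R3 -= 6·R2  ⇒  (0, 0, 0, -3/2, 119/10)
[4] R3 /= -3/2  ⇒  (0, 0, 0, 1, -119/15)
     R0 -= -4·R3  ⇒  (1, 0, 0, 0, -368/15)
     R1 -= 7/2·R3  ⇒  (0, 1, 0, 0, 316/15)
     R2 -= 5/2·R3  ⇒  (0, 0, 1, 0, 239/15)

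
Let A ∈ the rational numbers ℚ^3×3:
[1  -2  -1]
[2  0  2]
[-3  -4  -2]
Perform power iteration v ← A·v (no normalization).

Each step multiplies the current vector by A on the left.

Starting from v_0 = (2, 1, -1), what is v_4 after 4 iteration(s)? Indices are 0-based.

v_0 = (2, 1, -1).
v_1 = A·v_0 = (1, 2, -8).
v_2 = A·v_1 = (5, -14, 5).
v_3 = A·v_2 = (28, 20, 31).
v_4 = A·v_3 = (-43, 118, -226).

v_4 = (-43, 118, -226)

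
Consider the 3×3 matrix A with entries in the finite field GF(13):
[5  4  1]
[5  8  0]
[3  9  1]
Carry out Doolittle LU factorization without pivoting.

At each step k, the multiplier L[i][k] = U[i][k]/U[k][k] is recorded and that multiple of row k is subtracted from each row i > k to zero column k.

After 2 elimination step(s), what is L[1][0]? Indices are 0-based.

L[1][0] = 1

Step 1: pivot at (0,0) is 5.
  row1 ← row1 − (1)·row0  ⇒  L[1][0]=1, U row1=(0, 4, 12)
  row2 ← row2 − (11)·row0  ⇒  L[2][0]=11, U row2=(0, 4, 3)
Step 2: pivot at (1,1) is 4.
  row2 ← row2 − (1)·row1  ⇒  L[2][1]=1, U row2=(0, 0, 4)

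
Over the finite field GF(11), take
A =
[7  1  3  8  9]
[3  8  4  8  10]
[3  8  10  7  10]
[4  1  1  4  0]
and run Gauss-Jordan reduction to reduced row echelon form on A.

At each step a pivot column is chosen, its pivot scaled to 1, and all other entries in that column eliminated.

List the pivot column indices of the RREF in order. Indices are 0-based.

pivot(0,0)=7: scale R0 → (1, 8, 2, 9, 6)
  clear (1,0): R1 −= (3)R0 → (0, 6, 9, 3, 3)
  clear (2,0): R2 −= (3)R0 → (0, 6, 4, 2, 3)
  clear (3,0): R3 −= (4)R0 → (0, 2, 4, 1, 9)
pivot(1,1)=6: scale R1 → (0, 1, 7, 6, 6)
  clear (0,1): R0 −= (8)R1 → (1, 0, 1, 5, 2)
  clear (2,1): R2 −= (6)R1 → (0, 0, 6, 10, 0)
  clear (3,1): R3 −= (2)R1 → (0, 0, 1, 0, 8)
pivot(2,2)=6: scale R2 → (0, 0, 1, 9, 0)
  clear (0,2): R0 −= (1)R2 → (1, 0, 0, 7, 2)
  clear (1,2): R1 −= (7)R2 → (0, 1, 0, 9, 6)
  clear (3,2): R3 −= (1)R2 → (0, 0, 0, 2, 8)
pivot(3,3)=2: scale R3 → (0, 0, 0, 1, 4)
  clear (0,3): R0 −= (7)R3 → (1, 0, 0, 0, 7)
  clear (1,3): R1 −= (9)R3 → (0, 1, 0, 0, 3)
  clear (2,3): R2 −= (9)R3 → (0, 0, 1, 0, 8)

pivot columns: 0, 1, 2, 3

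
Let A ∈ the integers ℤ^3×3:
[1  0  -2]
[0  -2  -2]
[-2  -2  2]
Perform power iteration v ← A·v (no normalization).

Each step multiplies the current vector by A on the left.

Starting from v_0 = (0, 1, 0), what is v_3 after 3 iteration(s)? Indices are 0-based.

v_0 = (0, 1, 0).
v_1 = A·v_0 = (0, -2, -2).
v_2 = A·v_1 = (4, 8, 0).
v_3 = A·v_2 = (4, -16, -24).

v_3 = (4, -16, -24)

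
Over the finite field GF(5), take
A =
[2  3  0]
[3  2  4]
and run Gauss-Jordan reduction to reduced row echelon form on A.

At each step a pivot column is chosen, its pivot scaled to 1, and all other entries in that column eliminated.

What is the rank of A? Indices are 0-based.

step 1: normalize row 0 (÷2) = (1, 4, 0)
  row 1: subtract 3×row0 = (0, 0, 4)
skip col 1 (zero from row 1)
step 2: normalize row 1 (÷4) = (0, 0, 1)

rank = 2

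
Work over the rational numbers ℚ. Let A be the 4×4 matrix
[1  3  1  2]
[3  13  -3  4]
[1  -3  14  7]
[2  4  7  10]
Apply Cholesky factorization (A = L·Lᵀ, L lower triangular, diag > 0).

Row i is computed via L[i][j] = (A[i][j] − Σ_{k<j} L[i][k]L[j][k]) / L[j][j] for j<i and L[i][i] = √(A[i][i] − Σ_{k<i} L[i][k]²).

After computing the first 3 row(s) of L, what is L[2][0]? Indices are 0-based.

Step 1: L[0][0] = √(1) = 1.
  L[1][0] = (3) / L[0][0] = 3.
Step 2: L[1][1] = √(4) = 2.
  L[2][0] = (1) / L[0][0] = 1.
  L[2][1] = (-6) / L[1][1] = -3.
Step 3: L[2][2] = √(4) = 2.

L[2][0] = 1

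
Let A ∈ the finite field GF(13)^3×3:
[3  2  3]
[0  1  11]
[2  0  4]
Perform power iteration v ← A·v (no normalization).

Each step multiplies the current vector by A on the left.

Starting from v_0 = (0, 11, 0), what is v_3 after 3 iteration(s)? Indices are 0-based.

v_3 = (2, 1, 1)

v_0 = (0, 11, 0).
v_1 = A·v_0 = (9, 11, 0).
v_2 = A·v_1 = (10, 11, 5).
v_3 = A·v_2 = (2, 1, 1).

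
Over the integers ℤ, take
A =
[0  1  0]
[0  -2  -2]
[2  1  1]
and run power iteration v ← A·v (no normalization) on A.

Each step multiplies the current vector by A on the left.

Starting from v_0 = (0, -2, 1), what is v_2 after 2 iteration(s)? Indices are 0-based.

v_2 = (2, -2, -3)

v_0 = (0, -2, 1).
v_1 = A·v_0 = (-2, 2, -1).
v_2 = A·v_1 = (2, -2, -3).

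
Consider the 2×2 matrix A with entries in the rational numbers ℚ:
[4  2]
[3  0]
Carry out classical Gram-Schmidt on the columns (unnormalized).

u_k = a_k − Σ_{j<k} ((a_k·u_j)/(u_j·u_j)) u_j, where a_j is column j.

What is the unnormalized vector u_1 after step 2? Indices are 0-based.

Step 1: u_0 = a_0 = (4, 3).
Step 2: u_1 = a_1 − (8/25)·u_0 = (18/25, -24/25).

u_1 = (18/25, -24/25)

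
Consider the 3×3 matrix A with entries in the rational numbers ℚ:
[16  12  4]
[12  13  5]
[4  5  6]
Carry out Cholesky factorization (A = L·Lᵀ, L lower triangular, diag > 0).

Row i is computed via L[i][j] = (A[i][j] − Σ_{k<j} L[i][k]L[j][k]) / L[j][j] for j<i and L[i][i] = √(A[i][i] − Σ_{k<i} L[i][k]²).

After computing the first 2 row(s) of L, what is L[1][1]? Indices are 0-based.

Step 1: L[0][0] = √(16) = 4.
  L[1][0] = (12) / L[0][0] = 3.
Step 2: L[1][1] = √(4) = 2.

L[1][1] = 2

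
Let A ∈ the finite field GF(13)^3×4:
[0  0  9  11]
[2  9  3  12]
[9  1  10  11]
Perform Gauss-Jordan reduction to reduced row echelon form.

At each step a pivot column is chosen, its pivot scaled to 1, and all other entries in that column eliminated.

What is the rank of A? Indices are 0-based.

rank = 3

[1] R0 <-> R1
[1] R0 /= 2  ⇒  (1, 11, 8, 6)
     R2 -= 9·R0  ⇒  (0, 6, 3, 9)
[2] R1 <-> R2
[2] R1 /= 6  ⇒  (0, 1, 7, 8)
     R0 -= 11·R1  ⇒  (1, 0, 9, 9)
[3] R2 /= 9  ⇒  (0, 0, 1, 7)
     R0 -= 9·R2  ⇒  (1, 0, 0, 11)
     R1 -= 7·R2  ⇒  (0, 1, 0, 11)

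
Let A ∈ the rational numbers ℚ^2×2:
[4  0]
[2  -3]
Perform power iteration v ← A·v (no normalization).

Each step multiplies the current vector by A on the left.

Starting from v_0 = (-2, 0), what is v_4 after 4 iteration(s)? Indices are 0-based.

v_0 = (-2, 0).
v_1 = A·v_0 = (-8, -4).
v_2 = A·v_1 = (-32, -4).
v_3 = A·v_2 = (-128, -52).
v_4 = A·v_3 = (-512, -100).

v_4 = (-512, -100)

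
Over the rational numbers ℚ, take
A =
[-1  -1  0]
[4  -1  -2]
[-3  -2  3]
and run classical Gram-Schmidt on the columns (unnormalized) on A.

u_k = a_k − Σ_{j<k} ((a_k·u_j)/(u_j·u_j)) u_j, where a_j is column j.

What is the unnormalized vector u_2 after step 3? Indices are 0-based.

u_2 = (-143/147, 13/147, 65/147)

Step 1: u_0 = a_0 = (-1, 4, -3).
Step 2: u_1 = a_1 − (3/26)·u_0 = (-23/26, -19/13, -43/26).
Step 3: u_2 = a_2 − (-17/26)·u_0 − (-53/147)·u_1 = (-143/147, 13/147, 65/147).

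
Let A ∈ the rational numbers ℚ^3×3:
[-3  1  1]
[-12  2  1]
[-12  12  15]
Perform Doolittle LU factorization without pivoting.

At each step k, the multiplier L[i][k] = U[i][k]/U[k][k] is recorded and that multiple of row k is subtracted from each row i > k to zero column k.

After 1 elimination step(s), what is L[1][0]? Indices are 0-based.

L[1][0] = 4

Step 1: pivot at (0,0) is -3.
  row1 ← row1 − (4)·row0  ⇒  L[1][0]=4, U row1=(0, -2, -3)
  row2 ← row2 − (4)·row0  ⇒  L[2][0]=4, U row2=(0, 8, 11)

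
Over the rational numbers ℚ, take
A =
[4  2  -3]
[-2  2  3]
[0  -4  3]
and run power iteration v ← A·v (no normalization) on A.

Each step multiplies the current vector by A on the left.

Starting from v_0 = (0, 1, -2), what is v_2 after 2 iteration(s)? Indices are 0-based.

v_0 = (0, 1, -2).
v_1 = A·v_0 = (8, -4, -10).
v_2 = A·v_1 = (54, -54, -14).

v_2 = (54, -54, -14)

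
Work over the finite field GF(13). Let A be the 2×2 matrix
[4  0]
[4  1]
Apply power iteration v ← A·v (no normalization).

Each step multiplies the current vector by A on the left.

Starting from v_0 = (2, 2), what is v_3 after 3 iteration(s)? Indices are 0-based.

v_0 = (2, 2).
v_1 = A·v_0 = (8, 10).
v_2 = A·v_1 = (6, 3).
v_3 = A·v_2 = (11, 1).

v_3 = (11, 1)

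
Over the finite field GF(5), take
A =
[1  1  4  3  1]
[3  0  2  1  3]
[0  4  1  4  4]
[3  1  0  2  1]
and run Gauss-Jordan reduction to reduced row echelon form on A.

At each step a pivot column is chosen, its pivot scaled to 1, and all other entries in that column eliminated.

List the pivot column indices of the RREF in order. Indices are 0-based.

[1] R0 /= 1  ⇒  (1, 1, 4, 3, 1)
     R1 -= 3·R0  ⇒  (0, 2, 0, 2, 0)
     R3 -= 3·R0  ⇒  (0, 3, 3, 3, 3)
[2] R1 /= 2  ⇒  (0, 1, 0, 1, 0)
     R0 -= 1·R1  ⇒  (1, 0, 4, 2, 1)
     R2 -= 4·R1  ⇒  (0, 0, 1, 0, 4)
     R3 -= 3·R1  ⇒  (0, 0, 3, 0, 3)
[3] R2 /= 1  ⇒  (0, 0, 1, 0, 4)
     R0 -= 4·R2  ⇒  (1, 0, 0, 2, 0)
     R3 -= 3·R2  ⇒  (0, 0, 0, 0, 1)
column 3 empty below row 3
[4] R3 /= 1  ⇒  (0, 0, 0, 0, 1)
     R2 -= 4·R3  ⇒  (0, 0, 1, 0, 0)

pivot columns: 0, 1, 2, 4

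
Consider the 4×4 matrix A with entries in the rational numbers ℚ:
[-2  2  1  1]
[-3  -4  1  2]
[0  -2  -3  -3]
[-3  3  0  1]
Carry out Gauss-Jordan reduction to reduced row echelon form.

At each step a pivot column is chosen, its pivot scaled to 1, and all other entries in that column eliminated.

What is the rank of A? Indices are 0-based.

rank = 4

[1] R0 /= -2  ⇒  (1, -1, -1/2, -1/2)
     R1 -= -3·R0  ⇒  (0, -7, -1/2, 1/2)
     R3 -= -3·R0  ⇒  (0, 0, -3/2, -1/2)
[2] R1 /= -7  ⇒  (0, 1, 1/14, -1/14)
     R0 -= -1·R1  ⇒  (1, 0, -3/7, -4/7)
     R2 -= -2·R1  ⇒  (0, 0, -20/7, -22/7)
[3] R2 /= -20/7  ⇒  (0, 0, 1, 11/10)
     R0 -= -3/7·R2  ⇒  (1, 0, 0, -1/10)
     R1 -= 1/14·R2  ⇒  (0, 1, 0, -3/20)
     R3 -= -3/2·R2  ⇒  (0, 0, 0, 23/20)
[4] R3 /= 23/20  ⇒  (0, 0, 0, 1)
     R0 -= -1/10·R3  ⇒  (1, 0, 0, 0)
     R1 -= -3/20·R3  ⇒  (0, 1, 0, 0)
     R2 -= 11/10·R3  ⇒  (0, 0, 1, 0)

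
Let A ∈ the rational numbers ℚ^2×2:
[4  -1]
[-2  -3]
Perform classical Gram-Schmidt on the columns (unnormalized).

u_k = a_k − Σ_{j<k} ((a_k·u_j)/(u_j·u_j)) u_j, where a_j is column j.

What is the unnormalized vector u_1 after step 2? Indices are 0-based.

u_1 = (-7/5, -14/5)

Step 1: u_0 = a_0 = (4, -2).
Step 2: u_1 = a_1 − (1/10)·u_0 = (-7/5, -14/5).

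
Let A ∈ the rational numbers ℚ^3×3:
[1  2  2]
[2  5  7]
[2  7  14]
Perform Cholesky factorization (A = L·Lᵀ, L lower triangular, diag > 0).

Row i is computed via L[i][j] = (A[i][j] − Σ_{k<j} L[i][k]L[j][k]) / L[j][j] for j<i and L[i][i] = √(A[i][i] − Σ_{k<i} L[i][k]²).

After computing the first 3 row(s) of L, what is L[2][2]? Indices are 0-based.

Step 1: L[0][0] = √(1) = 1.
  L[1][0] = (2) / L[0][0] = 2.
Step 2: L[1][1] = √(1) = 1.
  L[2][0] = (2) / L[0][0] = 2.
  L[2][1] = (3) / L[1][1] = 3.
Step 3: L[2][2] = √(1) = 1.

L[2][2] = 1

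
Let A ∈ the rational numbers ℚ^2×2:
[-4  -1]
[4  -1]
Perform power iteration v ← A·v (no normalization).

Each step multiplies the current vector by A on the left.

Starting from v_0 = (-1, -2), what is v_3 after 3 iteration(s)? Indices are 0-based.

v_0 = (-1, -2).
v_1 = A·v_0 = (6, -2).
v_2 = A·v_1 = (-22, 26).
v_3 = A·v_2 = (62, -114).

v_3 = (62, -114)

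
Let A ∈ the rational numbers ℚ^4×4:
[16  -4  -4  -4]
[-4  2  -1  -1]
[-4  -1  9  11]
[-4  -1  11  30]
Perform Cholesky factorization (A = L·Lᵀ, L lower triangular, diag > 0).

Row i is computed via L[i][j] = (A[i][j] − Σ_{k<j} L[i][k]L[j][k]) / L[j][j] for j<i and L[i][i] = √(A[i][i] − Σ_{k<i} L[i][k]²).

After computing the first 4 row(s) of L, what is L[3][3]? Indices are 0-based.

L[3][3] = 4

Step 1: L[0][0] = √(16) = 4.
  L[1][0] = (-4) / L[0][0] = -1.
Step 2: L[1][1] = √(1) = 1.
  L[2][0] = (-4) / L[0][0] = -1.
  L[2][1] = (-2) / L[1][1] = -2.
Step 3: L[2][2] = √(4) = 2.
  L[3][0] = (-4) / L[0][0] = -1.
  L[3][1] = (-2) / L[1][1] = -2.
  L[3][2] = (6) / L[2][2] = 3.
Step 4: L[3][3] = √(16) = 4.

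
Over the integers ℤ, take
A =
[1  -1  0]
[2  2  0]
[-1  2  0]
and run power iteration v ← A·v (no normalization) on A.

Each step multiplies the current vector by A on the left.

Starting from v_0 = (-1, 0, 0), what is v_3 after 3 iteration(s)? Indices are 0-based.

v_3 = (7, -10, -13)

v_0 = (-1, 0, 0).
v_1 = A·v_0 = (-1, -2, 1).
v_2 = A·v_1 = (1, -6, -3).
v_3 = A·v_2 = (7, -10, -13).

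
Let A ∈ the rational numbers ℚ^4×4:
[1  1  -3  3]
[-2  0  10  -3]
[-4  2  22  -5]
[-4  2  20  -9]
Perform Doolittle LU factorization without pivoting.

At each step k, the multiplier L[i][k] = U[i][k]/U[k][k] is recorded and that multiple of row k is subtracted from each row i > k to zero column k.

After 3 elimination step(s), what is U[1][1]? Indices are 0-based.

U[1][1] = 2

[col 0] pivot 1
  R1 -= -2*R0 → (0, 2, 4, 3)  (L[1][0] := -2)
  R2 -= -4*R0 → (0, 6, 10, 7)  (L[2][0] := -4)
  R3 -= -4*R0 → (0, 6, 8, 3)  (L[3][0] := -4)
[col 1] pivot 2
  R2 -= 3*R1 → (0, 0, -2, -2)  (L[2][1] := 3)
  R3 -= 3*R1 → (0, 0, -4, -6)  (L[3][1] := 3)
[col 2] pivot -2
  R3 -= 2*R2 → (0, 0, 0, -2)  (L[3][2] := 2)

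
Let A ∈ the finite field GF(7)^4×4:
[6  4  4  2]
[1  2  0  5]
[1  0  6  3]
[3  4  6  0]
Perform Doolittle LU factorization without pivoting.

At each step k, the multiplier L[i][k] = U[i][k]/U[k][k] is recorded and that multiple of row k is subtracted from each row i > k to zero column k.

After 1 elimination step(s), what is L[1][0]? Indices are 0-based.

L[1][0] = 6

Step 1: pivot at (0,0) is 6.
  row1 ← row1 − (6)·row0  ⇒  L[1][0]=6, U row1=(0, 6, 4, 0)
  row2 ← row2 − (6)·row0  ⇒  L[2][0]=6, U row2=(0, 4, 3, 5)
  row3 ← row3 − (4)·row0  ⇒  L[3][0]=4, U row3=(0, 2, 4, 6)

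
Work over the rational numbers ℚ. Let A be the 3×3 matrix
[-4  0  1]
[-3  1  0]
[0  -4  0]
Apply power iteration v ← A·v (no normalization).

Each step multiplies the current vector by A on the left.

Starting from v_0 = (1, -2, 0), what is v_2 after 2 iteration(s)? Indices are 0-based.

v_0 = (1, -2, 0).
v_1 = A·v_0 = (-4, -5, 8).
v_2 = A·v_1 = (24, 7, 20).

v_2 = (24, 7, 20)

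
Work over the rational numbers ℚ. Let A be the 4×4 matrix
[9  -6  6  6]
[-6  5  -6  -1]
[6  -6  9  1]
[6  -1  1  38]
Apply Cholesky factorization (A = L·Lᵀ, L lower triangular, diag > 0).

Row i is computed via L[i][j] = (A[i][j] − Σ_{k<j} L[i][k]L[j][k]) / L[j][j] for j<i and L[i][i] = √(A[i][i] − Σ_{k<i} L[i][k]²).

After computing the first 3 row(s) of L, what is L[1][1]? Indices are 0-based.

Step 1: L[0][0] = √(9) = 3.
  L[1][0] = (-6) / L[0][0] = -2.
Step 2: L[1][1] = √(1) = 1.
  L[2][0] = (6) / L[0][0] = 2.
  L[2][1] = (-2) / L[1][1] = -2.
Step 3: L[2][2] = √(1) = 1.

L[1][1] = 1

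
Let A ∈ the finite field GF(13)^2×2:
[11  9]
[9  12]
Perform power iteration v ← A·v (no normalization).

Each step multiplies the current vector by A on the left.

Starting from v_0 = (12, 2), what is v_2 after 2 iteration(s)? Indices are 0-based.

v_2 = (4, 9)

v_0 = (12, 2).
v_1 = A·v_0 = (7, 2).
v_2 = A·v_1 = (4, 9).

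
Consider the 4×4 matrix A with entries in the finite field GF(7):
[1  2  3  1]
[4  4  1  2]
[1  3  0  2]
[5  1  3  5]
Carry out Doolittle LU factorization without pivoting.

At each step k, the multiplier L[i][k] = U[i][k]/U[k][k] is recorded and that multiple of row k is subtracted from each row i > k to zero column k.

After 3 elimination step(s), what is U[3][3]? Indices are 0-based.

U[3][3] = 5

k=0: U[0][0]=1
  eliminate (1,0): mult=4, new row 1: (0, 3, 3, 5); set L[1][0]=4
  eliminate (2,0): mult=1, new row 2: (0, 1, 4, 1); set L[2][0]=1
  eliminate (3,0): mult=5, new row 3: (0, 5, 2, 0); set L[3][0]=5
k=1: U[1][1]=3
  eliminate (2,1): mult=5, new row 2: (0, 0, 3, 4); set L[2][1]=5
  eliminate (3,1): mult=4, new row 3: (0, 0, 4, 1); set L[3][1]=4
k=2: U[2][2]=3
  eliminate (3,2): mult=6, new row 3: (0, 0, 0, 5); set L[3][2]=6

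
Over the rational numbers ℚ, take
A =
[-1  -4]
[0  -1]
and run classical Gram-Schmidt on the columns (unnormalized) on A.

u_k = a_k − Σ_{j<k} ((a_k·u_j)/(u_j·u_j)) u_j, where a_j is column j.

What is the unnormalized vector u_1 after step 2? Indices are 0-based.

Step 1: u_0 = a_0 = (-1, 0).
Step 2: u_1 = a_1 − (4)·u_0 = (0, -1).

u_1 = (0, -1)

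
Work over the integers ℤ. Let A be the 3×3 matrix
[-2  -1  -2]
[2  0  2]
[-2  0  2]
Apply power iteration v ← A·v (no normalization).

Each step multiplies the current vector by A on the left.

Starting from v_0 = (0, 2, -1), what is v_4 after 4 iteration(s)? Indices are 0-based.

v_4 = (36, -40, -40)

v_0 = (0, 2, -1).
v_1 = A·v_0 = (0, -2, -2).
v_2 = A·v_1 = (6, -4, -4).
v_3 = A·v_2 = (0, 4, -20).
v_4 = A·v_3 = (36, -40, -40).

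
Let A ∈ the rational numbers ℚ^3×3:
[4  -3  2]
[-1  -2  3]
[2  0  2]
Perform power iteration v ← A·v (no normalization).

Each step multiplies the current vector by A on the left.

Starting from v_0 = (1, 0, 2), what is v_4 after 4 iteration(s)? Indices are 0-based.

v_4 = (751, 60, 572)

v_0 = (1, 0, 2).
v_1 = A·v_0 = (8, 5, 6).
v_2 = A·v_1 = (29, 0, 28).
v_3 = A·v_2 = (172, 55, 114).
v_4 = A·v_3 = (751, 60, 572).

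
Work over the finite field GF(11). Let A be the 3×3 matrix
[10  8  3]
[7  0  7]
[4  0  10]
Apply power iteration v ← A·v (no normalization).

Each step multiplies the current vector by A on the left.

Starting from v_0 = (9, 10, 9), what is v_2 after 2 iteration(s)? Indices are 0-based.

v_0 = (9, 10, 9).
v_1 = A·v_0 = (10, 5, 5).
v_2 = A·v_1 = (1, 6, 2).

v_2 = (1, 6, 2)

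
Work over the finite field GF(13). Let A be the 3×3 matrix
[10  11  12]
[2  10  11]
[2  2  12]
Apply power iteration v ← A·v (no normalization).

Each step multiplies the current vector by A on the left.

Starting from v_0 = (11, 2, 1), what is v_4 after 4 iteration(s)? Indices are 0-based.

v_4 = (12, 4, 5)

v_0 = (11, 2, 1).
v_1 = A·v_0 = (1, 1, 12).
v_2 = A·v_1 = (9, 1, 5).
v_3 = A·v_2 = (5, 5, 2).
v_4 = A·v_3 = (12, 4, 5).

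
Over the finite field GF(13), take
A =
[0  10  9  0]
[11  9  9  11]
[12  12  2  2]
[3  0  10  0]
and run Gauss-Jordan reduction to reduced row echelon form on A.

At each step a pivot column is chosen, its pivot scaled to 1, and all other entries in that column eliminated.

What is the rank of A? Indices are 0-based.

[1] R0 <-> R1
[1] R0 /= 11  ⇒  (1, 2, 2, 1)
     R2 -= 12·R0  ⇒  (0, 1, 4, 3)
     R3 -= 3·R0  ⇒  (0, 7, 4, 10)
[2] R1 /= 10  ⇒  (0, 1, 10, 0)
     R0 -= 2·R1  ⇒  (1, 0, 8, 1)
     R2 -= 1·R1  ⇒  (0, 0, 7, 3)
     R3 -= 7·R1  ⇒  (0, 0, 12, 10)
[3] R2 /= 7  ⇒  (0, 0, 1, 6)
     R0 -= 8·R2  ⇒  (1, 0, 0, 5)
     R1 -= 10·R2  ⇒  (0, 1, 0, 5)
     R3 -= 12·R2  ⇒  (0, 0, 0, 3)
[4] R3 /= 3  ⇒  (0, 0, 0, 1)
     R0 -= 5·R3  ⇒  (1, 0, 0, 0)
     R1 -= 5·R3  ⇒  (0, 1, 0, 0)
     R2 -= 6·R3  ⇒  (0, 0, 1, 0)

rank = 4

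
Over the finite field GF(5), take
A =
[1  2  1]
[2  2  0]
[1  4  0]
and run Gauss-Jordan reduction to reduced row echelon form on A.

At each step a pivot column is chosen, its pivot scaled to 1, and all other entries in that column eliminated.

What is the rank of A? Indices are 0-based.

pivot(0,0)=1: scale R0 → (1, 2, 1)
  clear (1,0): R1 −= (2)R0 → (0, 3, 3)
  clear (2,0): R2 −= (1)R0 → (0, 2, 4)
pivot(1,1)=3: scale R1 → (0, 1, 1)
  clear (0,1): R0 −= (2)R1 → (1, 0, 4)
  clear (2,1): R2 −= (2)R1 → (0, 0, 2)
pivot(2,2)=2: scale R2 → (0, 0, 1)
  clear (0,2): R0 −= (4)R2 → (1, 0, 0)
  clear (1,2): R1 −= (1)R2 → (0, 1, 0)

rank = 3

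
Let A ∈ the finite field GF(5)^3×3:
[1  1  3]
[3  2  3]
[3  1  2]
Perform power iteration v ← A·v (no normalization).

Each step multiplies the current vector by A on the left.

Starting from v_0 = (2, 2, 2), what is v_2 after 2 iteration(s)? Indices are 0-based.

v_0 = (2, 2, 2).
v_1 = A·v_0 = (0, 1, 2).
v_2 = A·v_1 = (2, 3, 0).

v_2 = (2, 3, 0)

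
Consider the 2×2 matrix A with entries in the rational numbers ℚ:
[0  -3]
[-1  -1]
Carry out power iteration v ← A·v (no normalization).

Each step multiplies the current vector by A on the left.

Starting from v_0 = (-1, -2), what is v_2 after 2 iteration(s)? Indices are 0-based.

v_2 = (-9, -9)

v_0 = (-1, -2).
v_1 = A·v_0 = (6, 3).
v_2 = A·v_1 = (-9, -9).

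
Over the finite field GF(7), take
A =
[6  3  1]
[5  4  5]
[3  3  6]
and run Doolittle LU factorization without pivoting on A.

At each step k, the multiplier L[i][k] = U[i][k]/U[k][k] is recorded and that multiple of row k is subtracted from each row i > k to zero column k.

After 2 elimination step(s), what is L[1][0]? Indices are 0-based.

k=0: U[0][0]=6
  eliminate (1,0): mult=2, new row 1: (0, 5, 3); set L[1][0]=2
  eliminate (2,0): mult=4, new row 2: (0, 5, 2); set L[2][0]=4
k=1: U[1][1]=5
  eliminate (2,1): mult=1, new row 2: (0, 0, 6); set L[2][1]=1

L[1][0] = 2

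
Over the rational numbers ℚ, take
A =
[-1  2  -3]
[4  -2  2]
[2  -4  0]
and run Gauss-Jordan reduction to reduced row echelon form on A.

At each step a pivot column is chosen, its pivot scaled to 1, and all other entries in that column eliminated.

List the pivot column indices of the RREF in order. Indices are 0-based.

[1] R0 /= -1  ⇒  (1, -2, 3)
     R1 -= 4·R0  ⇒  (0, 6, -10)
     R2 -= 2·R0  ⇒  (0, 0, -6)
[2] R1 /= 6  ⇒  (0, 1, -5/3)
     R0 -= -2·R1  ⇒  (1, 0, -1/3)
[3] R2 /= -6  ⇒  (0, 0, 1)
     R0 -= -1/3·R2  ⇒  (1, 0, 0)
     R1 -= -5/3·R2  ⇒  (0, 1, 0)

pivot columns: 0, 1, 2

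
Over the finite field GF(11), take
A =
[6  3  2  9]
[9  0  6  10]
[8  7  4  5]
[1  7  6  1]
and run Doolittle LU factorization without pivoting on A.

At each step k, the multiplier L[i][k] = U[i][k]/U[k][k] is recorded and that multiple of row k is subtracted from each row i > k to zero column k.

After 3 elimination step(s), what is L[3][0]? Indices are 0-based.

[col 0] pivot 6
  R1 -= 7*R0 → (0, 1, 3, 2)  (L[1][0] := 7)
  R2 -= 5*R0 → (0, 3, 5, 4)  (L[2][0] := 5)
  R3 -= 2*R0 → (0, 1, 2, 5)  (L[3][0] := 2)
[col 1] pivot 1
  R2 -= 3*R1 → (0, 0, 7, 9)  (L[2][1] := 3)
  R3 -= 1*R1 → (0, 0, 10, 3)  (L[3][1] := 1)
[col 2] pivot 7
  R3 -= 3*R2 → (0, 0, 0, 9)  (L[3][2] := 3)

L[3][0] = 2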